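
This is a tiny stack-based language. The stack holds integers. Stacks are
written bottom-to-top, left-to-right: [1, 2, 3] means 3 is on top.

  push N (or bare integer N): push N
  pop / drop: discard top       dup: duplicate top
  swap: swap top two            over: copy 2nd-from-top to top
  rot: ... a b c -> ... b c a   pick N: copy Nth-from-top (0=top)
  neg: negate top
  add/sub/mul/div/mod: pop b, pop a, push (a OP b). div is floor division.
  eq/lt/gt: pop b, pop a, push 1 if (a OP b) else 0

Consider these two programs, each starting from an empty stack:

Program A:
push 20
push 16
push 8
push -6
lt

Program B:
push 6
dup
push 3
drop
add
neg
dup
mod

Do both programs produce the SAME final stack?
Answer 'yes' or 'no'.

Program A trace:
  After 'push 20': [20]
  After 'push 16': [20, 16]
  After 'push 8': [20, 16, 8]
  After 'push -6': [20, 16, 8, -6]
  After 'lt': [20, 16, 0]
Program A final stack: [20, 16, 0]

Program B trace:
  After 'push 6': [6]
  After 'dup': [6, 6]
  After 'push 3': [6, 6, 3]
  After 'drop': [6, 6]
  After 'add': [12]
  After 'neg': [-12]
  After 'dup': [-12, -12]
  After 'mod': [0]
Program B final stack: [0]
Same: no

Answer: no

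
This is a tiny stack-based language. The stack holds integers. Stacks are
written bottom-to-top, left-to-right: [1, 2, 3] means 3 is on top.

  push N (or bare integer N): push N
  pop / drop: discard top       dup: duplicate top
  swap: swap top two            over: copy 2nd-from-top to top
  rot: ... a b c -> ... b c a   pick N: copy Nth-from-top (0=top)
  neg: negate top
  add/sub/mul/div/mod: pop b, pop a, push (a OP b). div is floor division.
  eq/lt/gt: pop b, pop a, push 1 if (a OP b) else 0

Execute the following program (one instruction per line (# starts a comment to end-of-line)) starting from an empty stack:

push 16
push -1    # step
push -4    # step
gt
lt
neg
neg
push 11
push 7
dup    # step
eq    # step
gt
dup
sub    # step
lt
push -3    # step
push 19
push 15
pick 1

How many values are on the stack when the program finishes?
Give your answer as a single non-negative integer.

Answer: 5

Derivation:
After 'push 16': stack = [16] (depth 1)
After 'push -1': stack = [16, -1] (depth 2)
After 'push -4': stack = [16, -1, -4] (depth 3)
After 'gt': stack = [16, 1] (depth 2)
After 'lt': stack = [0] (depth 1)
After 'neg': stack = [0] (depth 1)
After 'neg': stack = [0] (depth 1)
After 'push 11': stack = [0, 11] (depth 2)
After 'push 7': stack = [0, 11, 7] (depth 3)
After 'dup': stack = [0, 11, 7, 7] (depth 4)
After 'eq': stack = [0, 11, 1] (depth 3)
After 'gt': stack = [0, 1] (depth 2)
After 'dup': stack = [0, 1, 1] (depth 3)
After 'sub': stack = [0, 0] (depth 2)
After 'lt': stack = [0] (depth 1)
After 'push -3': stack = [0, -3] (depth 2)
After 'push 19': stack = [0, -3, 19] (depth 3)
After 'push 15': stack = [0, -3, 19, 15] (depth 4)
After 'pick 1': stack = [0, -3, 19, 15, 19] (depth 5)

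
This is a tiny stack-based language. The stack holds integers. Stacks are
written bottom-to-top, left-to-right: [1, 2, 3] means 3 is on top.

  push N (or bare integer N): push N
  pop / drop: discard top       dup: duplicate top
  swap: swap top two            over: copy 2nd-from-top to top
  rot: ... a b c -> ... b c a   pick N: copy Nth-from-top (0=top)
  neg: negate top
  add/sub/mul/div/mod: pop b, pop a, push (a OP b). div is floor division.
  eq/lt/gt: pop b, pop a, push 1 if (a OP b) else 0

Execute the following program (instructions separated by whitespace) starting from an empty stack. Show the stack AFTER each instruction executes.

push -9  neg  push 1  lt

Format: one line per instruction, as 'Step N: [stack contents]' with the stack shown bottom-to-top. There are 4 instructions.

Step 1: [-9]
Step 2: [9]
Step 3: [9, 1]
Step 4: [0]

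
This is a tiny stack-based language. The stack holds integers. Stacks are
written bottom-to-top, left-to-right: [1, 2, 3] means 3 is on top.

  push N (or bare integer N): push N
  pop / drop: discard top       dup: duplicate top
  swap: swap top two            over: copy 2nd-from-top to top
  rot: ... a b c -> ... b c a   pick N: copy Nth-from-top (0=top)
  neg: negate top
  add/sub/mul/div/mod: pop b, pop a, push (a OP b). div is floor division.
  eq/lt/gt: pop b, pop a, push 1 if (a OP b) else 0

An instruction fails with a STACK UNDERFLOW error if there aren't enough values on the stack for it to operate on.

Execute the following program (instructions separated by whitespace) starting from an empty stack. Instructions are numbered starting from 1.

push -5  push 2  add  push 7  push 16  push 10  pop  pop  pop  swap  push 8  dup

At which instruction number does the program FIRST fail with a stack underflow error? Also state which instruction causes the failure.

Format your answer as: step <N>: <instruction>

Answer: step 10: swap

Derivation:
Step 1 ('push -5'): stack = [-5], depth = 1
Step 2 ('push 2'): stack = [-5, 2], depth = 2
Step 3 ('add'): stack = [-3], depth = 1
Step 4 ('push 7'): stack = [-3, 7], depth = 2
Step 5 ('push 16'): stack = [-3, 7, 16], depth = 3
Step 6 ('push 10'): stack = [-3, 7, 16, 10], depth = 4
Step 7 ('pop'): stack = [-3, 7, 16], depth = 3
Step 8 ('pop'): stack = [-3, 7], depth = 2
Step 9 ('pop'): stack = [-3], depth = 1
Step 10 ('swap'): needs 2 value(s) but depth is 1 — STACK UNDERFLOW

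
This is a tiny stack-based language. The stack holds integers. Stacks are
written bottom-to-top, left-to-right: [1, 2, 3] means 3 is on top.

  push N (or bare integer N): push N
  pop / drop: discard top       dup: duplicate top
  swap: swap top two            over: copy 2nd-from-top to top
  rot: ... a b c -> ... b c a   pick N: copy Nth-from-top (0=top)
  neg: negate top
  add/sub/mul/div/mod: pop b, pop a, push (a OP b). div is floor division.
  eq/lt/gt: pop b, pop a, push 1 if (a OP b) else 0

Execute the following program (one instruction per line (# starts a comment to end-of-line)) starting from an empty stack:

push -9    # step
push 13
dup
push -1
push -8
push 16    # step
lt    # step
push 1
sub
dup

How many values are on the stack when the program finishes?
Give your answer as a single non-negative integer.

Answer: 6

Derivation:
After 'push -9': stack = [-9] (depth 1)
After 'push 13': stack = [-9, 13] (depth 2)
After 'dup': stack = [-9, 13, 13] (depth 3)
After 'push -1': stack = [-9, 13, 13, -1] (depth 4)
After 'push -8': stack = [-9, 13, 13, -1, -8] (depth 5)
After 'push 16': stack = [-9, 13, 13, -1, -8, 16] (depth 6)
After 'lt': stack = [-9, 13, 13, -1, 1] (depth 5)
After 'push 1': stack = [-9, 13, 13, -1, 1, 1] (depth 6)
After 'sub': stack = [-9, 13, 13, -1, 0] (depth 5)
After 'dup': stack = [-9, 13, 13, -1, 0, 0] (depth 6)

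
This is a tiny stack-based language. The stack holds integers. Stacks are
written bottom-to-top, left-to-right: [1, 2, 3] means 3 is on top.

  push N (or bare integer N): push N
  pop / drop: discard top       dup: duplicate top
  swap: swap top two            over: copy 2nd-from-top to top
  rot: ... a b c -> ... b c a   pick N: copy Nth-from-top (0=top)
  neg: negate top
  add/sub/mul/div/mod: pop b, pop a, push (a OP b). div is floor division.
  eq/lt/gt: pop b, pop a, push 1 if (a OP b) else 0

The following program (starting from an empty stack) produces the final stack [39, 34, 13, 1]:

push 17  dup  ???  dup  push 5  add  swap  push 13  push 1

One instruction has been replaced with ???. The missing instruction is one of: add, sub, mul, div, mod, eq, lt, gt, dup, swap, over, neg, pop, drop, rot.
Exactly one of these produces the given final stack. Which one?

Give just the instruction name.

Answer: add

Derivation:
Stack before ???: [17, 17]
Stack after ???:  [34]
The instruction that transforms [17, 17] -> [34] is: add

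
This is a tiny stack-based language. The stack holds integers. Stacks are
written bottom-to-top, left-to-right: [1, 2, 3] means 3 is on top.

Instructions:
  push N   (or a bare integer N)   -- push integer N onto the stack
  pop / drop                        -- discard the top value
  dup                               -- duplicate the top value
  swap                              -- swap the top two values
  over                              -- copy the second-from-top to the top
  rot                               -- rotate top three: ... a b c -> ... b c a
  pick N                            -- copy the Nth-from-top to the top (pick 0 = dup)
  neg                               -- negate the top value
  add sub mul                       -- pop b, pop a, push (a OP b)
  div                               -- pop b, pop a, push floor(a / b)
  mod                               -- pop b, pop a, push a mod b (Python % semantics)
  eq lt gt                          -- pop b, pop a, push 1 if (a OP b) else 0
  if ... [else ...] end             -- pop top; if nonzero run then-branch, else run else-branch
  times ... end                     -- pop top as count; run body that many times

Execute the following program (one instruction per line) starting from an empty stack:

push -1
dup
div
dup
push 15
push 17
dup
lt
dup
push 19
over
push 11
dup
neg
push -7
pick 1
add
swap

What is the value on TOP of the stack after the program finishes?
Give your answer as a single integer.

Answer: -11

Derivation:
After 'push -1': [-1]
After 'dup': [-1, -1]
After 'div': [1]
After 'dup': [1, 1]
After 'push 15': [1, 1, 15]
After 'push 17': [1, 1, 15, 17]
After 'dup': [1, 1, 15, 17, 17]
After 'lt': [1, 1, 15, 0]
After 'dup': [1, 1, 15, 0, 0]
After 'push 19': [1, 1, 15, 0, 0, 19]
After 'over': [1, 1, 15, 0, 0, 19, 0]
After 'push 11': [1, 1, 15, 0, 0, 19, 0, 11]
After 'dup': [1, 1, 15, 0, 0, 19, 0, 11, 11]
After 'neg': [1, 1, 15, 0, 0, 19, 0, 11, -11]
After 'push -7': [1, 1, 15, 0, 0, 19, 0, 11, -11, -7]
After 'pick 1': [1, 1, 15, 0, 0, 19, 0, 11, -11, -7, -11]
After 'add': [1, 1, 15, 0, 0, 19, 0, 11, -11, -18]
After 'swap': [1, 1, 15, 0, 0, 19, 0, 11, -18, -11]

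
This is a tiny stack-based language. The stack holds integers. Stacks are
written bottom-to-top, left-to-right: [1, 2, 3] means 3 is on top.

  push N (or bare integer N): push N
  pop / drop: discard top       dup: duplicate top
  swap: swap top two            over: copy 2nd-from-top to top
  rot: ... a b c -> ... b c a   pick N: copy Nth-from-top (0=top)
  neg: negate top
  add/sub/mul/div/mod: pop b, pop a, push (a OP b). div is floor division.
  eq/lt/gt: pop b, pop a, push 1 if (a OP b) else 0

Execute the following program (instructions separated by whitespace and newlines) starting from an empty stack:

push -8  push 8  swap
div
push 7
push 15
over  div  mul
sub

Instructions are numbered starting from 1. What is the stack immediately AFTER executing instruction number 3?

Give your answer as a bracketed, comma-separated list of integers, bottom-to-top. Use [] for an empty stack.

Step 1 ('push -8'): [-8]
Step 2 ('push 8'): [-8, 8]
Step 3 ('swap'): [8, -8]

Answer: [8, -8]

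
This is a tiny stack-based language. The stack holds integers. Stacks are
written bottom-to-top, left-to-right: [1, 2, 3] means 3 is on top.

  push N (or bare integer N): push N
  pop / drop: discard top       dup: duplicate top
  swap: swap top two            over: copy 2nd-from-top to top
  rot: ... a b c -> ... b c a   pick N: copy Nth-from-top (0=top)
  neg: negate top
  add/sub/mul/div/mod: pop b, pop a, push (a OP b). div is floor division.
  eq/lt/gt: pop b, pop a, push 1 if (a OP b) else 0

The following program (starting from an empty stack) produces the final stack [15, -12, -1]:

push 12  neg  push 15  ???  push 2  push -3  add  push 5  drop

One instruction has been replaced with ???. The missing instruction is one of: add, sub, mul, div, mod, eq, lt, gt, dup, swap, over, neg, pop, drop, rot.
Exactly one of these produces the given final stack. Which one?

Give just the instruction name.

Stack before ???: [-12, 15]
Stack after ???:  [15, -12]
The instruction that transforms [-12, 15] -> [15, -12] is: swap

Answer: swap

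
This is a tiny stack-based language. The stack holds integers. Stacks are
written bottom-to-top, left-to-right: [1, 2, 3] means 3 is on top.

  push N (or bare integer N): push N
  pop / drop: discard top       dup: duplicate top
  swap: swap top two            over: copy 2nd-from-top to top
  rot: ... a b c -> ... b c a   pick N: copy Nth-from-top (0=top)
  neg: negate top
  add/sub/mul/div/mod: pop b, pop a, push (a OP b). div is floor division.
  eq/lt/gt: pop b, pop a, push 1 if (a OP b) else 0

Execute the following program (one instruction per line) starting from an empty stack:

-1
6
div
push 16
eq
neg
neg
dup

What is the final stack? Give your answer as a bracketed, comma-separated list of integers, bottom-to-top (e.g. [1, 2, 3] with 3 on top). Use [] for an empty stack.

Answer: [0, 0]

Derivation:
After 'push -1': [-1]
After 'push 6': [-1, 6]
After 'div': [-1]
After 'push 16': [-1, 16]
After 'eq': [0]
After 'neg': [0]
After 'neg': [0]
After 'dup': [0, 0]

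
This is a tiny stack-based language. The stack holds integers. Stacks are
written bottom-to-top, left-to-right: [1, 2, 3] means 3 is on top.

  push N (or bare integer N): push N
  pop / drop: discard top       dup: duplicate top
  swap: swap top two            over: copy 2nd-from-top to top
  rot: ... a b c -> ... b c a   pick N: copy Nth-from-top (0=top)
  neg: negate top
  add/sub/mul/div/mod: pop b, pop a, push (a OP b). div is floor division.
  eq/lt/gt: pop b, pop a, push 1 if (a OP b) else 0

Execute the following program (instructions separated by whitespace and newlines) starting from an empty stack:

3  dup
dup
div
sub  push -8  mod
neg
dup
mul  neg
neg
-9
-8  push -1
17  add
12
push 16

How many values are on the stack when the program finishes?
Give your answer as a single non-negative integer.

Answer: 6

Derivation:
After 'push 3': stack = [3] (depth 1)
After 'dup': stack = [3, 3] (depth 2)
After 'dup': stack = [3, 3, 3] (depth 3)
After 'div': stack = [3, 1] (depth 2)
After 'sub': stack = [2] (depth 1)
After 'push -8': stack = [2, -8] (depth 2)
After 'mod': stack = [-6] (depth 1)
After 'neg': stack = [6] (depth 1)
After 'dup': stack = [6, 6] (depth 2)
After 'mul': stack = [36] (depth 1)
After 'neg': stack = [-36] (depth 1)
After 'neg': stack = [36] (depth 1)
After 'push -9': stack = [36, -9] (depth 2)
After 'push -8': stack = [36, -9, -8] (depth 3)
After 'push -1': stack = [36, -9, -8, -1] (depth 4)
After 'push 17': stack = [36, -9, -8, -1, 17] (depth 5)
After 'add': stack = [36, -9, -8, 16] (depth 4)
After 'push 12': stack = [36, -9, -8, 16, 12] (depth 5)
After 'push 16': stack = [36, -9, -8, 16, 12, 16] (depth 6)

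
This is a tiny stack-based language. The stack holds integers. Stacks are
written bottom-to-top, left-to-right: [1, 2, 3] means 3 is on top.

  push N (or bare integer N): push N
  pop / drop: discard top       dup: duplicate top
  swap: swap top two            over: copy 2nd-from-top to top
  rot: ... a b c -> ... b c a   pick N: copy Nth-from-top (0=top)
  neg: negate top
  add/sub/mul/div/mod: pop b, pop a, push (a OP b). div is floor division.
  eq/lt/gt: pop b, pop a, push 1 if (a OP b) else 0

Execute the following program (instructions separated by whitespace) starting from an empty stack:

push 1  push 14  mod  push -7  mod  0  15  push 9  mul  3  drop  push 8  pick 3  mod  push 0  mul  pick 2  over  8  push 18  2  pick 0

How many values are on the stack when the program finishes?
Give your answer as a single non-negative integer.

After 'push 1': stack = [1] (depth 1)
After 'push 14': stack = [1, 14] (depth 2)
After 'mod': stack = [1] (depth 1)
After 'push -7': stack = [1, -7] (depth 2)
After 'mod': stack = [-6] (depth 1)
After 'push 0': stack = [-6, 0] (depth 2)
After 'push 15': stack = [-6, 0, 15] (depth 3)
After 'push 9': stack = [-6, 0, 15, 9] (depth 4)
After 'mul': stack = [-6, 0, 135] (depth 3)
After 'push 3': stack = [-6, 0, 135, 3] (depth 4)
  ...
After 'pick 3': stack = [-6, 0, 135, 8, -6] (depth 5)
After 'mod': stack = [-6, 0, 135, -4] (depth 4)
After 'push 0': stack = [-6, 0, 135, -4, 0] (depth 5)
After 'mul': stack = [-6, 0, 135, 0] (depth 4)
After 'pick 2': stack = [-6, 0, 135, 0, 0] (depth 5)
After 'over': stack = [-6, 0, 135, 0, 0, 0] (depth 6)
After 'push 8': stack = [-6, 0, 135, 0, 0, 0, 8] (depth 7)
After 'push 18': stack = [-6, 0, 135, 0, 0, 0, 8, 18] (depth 8)
After 'push 2': stack = [-6, 0, 135, 0, 0, 0, 8, 18, 2] (depth 9)
After 'pick 0': stack = [-6, 0, 135, 0, 0, 0, 8, 18, 2, 2] (depth 10)

Answer: 10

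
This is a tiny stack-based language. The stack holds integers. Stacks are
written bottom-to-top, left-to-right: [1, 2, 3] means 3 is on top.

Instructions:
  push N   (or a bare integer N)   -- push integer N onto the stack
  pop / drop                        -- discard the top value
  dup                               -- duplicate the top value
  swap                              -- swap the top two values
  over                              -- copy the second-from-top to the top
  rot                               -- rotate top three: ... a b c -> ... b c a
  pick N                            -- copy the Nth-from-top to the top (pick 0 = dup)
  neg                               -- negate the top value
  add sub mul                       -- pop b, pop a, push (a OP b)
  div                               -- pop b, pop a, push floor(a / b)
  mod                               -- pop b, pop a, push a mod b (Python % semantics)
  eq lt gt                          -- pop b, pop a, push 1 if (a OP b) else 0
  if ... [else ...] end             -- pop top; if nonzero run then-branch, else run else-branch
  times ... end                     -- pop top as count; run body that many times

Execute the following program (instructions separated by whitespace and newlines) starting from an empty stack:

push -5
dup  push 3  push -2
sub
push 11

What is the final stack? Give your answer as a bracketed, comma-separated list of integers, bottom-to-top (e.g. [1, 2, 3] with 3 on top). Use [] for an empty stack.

Answer: [-5, -5, 5, 11]

Derivation:
After 'push -5': [-5]
After 'dup': [-5, -5]
After 'push 3': [-5, -5, 3]
After 'push -2': [-5, -5, 3, -2]
After 'sub': [-5, -5, 5]
After 'push 11': [-5, -5, 5, 11]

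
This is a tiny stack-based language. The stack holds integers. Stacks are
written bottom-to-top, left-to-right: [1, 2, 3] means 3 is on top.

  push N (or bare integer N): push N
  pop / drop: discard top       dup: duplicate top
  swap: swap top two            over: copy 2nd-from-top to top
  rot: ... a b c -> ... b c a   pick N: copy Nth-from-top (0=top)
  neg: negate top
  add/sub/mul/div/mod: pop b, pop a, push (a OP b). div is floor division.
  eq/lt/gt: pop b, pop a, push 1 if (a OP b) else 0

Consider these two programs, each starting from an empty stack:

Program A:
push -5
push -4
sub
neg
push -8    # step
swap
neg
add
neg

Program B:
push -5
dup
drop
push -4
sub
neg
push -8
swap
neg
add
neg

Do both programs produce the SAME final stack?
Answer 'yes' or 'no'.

Program A trace:
  After 'push -5': [-5]
  After 'push -4': [-5, -4]
  After 'sub': [-1]
  After 'neg': [1]
  After 'push -8': [1, -8]
  After 'swap': [-8, 1]
  After 'neg': [-8, -1]
  After 'add': [-9]
  After 'neg': [9]
Program A final stack: [9]

Program B trace:
  After 'push -5': [-5]
  After 'dup': [-5, -5]
  After 'drop': [-5]
  After 'push -4': [-5, -4]
  After 'sub': [-1]
  After 'neg': [1]
  After 'push -8': [1, -8]
  After 'swap': [-8, 1]
  After 'neg': [-8, -1]
  After 'add': [-9]
  After 'neg': [9]
Program B final stack: [9]
Same: yes

Answer: yes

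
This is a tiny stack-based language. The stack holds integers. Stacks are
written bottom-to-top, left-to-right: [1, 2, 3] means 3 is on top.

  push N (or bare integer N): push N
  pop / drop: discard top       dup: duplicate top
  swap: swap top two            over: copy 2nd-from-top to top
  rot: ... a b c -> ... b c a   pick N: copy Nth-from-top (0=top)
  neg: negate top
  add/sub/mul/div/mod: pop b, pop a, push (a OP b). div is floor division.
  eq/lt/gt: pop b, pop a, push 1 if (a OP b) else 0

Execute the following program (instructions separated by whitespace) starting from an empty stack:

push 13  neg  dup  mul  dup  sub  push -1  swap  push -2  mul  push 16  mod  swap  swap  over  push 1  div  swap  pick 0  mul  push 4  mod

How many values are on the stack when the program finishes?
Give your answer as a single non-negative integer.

Answer: 3

Derivation:
After 'push 13': stack = [13] (depth 1)
After 'neg': stack = [-13] (depth 1)
After 'dup': stack = [-13, -13] (depth 2)
After 'mul': stack = [169] (depth 1)
After 'dup': stack = [169, 169] (depth 2)
After 'sub': stack = [0] (depth 1)
After 'push -1': stack = [0, -1] (depth 2)
After 'swap': stack = [-1, 0] (depth 2)
After 'push -2': stack = [-1, 0, -2] (depth 3)
After 'mul': stack = [-1, 0] (depth 2)
  ...
After 'swap': stack = [0, -1] (depth 2)
After 'swap': stack = [-1, 0] (depth 2)
After 'over': stack = [-1, 0, -1] (depth 3)
After 'push 1': stack = [-1, 0, -1, 1] (depth 4)
After 'div': stack = [-1, 0, -1] (depth 3)
After 'swap': stack = [-1, -1, 0] (depth 3)
After 'pick 0': stack = [-1, -1, 0, 0] (depth 4)
After 'mul': stack = [-1, -1, 0] (depth 3)
After 'push 4': stack = [-1, -1, 0, 4] (depth 4)
After 'mod': stack = [-1, -1, 0] (depth 3)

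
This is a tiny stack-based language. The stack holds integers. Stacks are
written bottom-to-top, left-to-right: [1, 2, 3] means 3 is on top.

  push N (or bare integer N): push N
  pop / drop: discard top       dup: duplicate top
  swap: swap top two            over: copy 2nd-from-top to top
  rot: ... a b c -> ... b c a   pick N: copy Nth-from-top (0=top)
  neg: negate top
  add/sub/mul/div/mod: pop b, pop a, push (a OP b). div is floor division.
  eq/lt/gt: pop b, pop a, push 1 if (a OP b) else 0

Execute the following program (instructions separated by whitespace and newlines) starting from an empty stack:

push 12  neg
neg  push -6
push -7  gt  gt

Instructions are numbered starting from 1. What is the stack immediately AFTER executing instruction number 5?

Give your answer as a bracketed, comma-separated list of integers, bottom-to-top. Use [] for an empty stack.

Answer: [12, -6, -7]

Derivation:
Step 1 ('push 12'): [12]
Step 2 ('neg'): [-12]
Step 3 ('neg'): [12]
Step 4 ('push -6'): [12, -6]
Step 5 ('push -7'): [12, -6, -7]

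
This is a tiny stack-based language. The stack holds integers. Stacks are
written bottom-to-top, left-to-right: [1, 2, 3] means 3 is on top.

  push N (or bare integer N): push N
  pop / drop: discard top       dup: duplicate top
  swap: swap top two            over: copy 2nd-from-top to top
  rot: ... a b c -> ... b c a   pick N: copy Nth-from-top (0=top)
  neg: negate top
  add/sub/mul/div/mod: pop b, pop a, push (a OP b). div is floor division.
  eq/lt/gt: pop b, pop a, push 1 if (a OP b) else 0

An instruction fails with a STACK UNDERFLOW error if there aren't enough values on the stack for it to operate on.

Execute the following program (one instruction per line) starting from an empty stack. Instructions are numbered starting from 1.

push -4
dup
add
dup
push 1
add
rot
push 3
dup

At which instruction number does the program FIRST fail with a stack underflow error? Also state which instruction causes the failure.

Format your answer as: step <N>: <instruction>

Step 1 ('push -4'): stack = [-4], depth = 1
Step 2 ('dup'): stack = [-4, -4], depth = 2
Step 3 ('add'): stack = [-8], depth = 1
Step 4 ('dup'): stack = [-8, -8], depth = 2
Step 5 ('push 1'): stack = [-8, -8, 1], depth = 3
Step 6 ('add'): stack = [-8, -7], depth = 2
Step 7 ('rot'): needs 3 value(s) but depth is 2 — STACK UNDERFLOW

Answer: step 7: rot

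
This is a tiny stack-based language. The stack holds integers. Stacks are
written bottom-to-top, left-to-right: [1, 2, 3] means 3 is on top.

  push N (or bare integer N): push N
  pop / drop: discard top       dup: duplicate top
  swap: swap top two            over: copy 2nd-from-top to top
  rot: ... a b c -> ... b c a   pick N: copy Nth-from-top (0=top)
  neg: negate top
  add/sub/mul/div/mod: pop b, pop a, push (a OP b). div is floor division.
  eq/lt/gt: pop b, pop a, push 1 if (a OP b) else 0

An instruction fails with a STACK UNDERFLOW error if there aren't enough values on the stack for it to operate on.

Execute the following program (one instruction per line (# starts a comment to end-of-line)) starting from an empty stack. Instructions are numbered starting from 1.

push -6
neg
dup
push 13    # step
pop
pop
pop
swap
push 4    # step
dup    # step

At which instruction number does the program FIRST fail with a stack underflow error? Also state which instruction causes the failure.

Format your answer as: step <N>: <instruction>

Answer: step 8: swap

Derivation:
Step 1 ('push -6'): stack = [-6], depth = 1
Step 2 ('neg'): stack = [6], depth = 1
Step 3 ('dup'): stack = [6, 6], depth = 2
Step 4 ('push 13'): stack = [6, 6, 13], depth = 3
Step 5 ('pop'): stack = [6, 6], depth = 2
Step 6 ('pop'): stack = [6], depth = 1
Step 7 ('pop'): stack = [], depth = 0
Step 8 ('swap'): needs 2 value(s) but depth is 0 — STACK UNDERFLOW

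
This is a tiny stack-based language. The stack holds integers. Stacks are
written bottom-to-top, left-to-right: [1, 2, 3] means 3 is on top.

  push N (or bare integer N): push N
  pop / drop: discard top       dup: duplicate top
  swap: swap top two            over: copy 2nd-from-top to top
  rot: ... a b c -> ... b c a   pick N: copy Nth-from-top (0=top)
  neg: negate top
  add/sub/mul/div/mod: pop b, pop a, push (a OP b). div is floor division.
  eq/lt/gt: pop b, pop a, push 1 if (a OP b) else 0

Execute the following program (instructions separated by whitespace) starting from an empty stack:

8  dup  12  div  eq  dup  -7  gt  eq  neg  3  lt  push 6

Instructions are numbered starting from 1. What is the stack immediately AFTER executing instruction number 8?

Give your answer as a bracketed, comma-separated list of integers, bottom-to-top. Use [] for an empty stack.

Answer: [0, 1]

Derivation:
Step 1 ('8'): [8]
Step 2 ('dup'): [8, 8]
Step 3 ('12'): [8, 8, 12]
Step 4 ('div'): [8, 0]
Step 5 ('eq'): [0]
Step 6 ('dup'): [0, 0]
Step 7 ('-7'): [0, 0, -7]
Step 8 ('gt'): [0, 1]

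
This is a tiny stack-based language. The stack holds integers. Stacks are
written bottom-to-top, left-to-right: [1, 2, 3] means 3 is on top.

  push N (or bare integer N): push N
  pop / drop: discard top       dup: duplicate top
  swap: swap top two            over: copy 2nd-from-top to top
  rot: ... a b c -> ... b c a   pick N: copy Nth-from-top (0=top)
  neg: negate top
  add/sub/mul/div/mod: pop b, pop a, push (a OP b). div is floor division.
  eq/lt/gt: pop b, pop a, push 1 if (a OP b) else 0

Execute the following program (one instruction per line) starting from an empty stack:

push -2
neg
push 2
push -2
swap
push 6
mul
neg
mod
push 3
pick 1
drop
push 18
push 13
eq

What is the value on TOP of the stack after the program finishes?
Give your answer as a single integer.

Answer: 0

Derivation:
After 'push -2': [-2]
After 'neg': [2]
After 'push 2': [2, 2]
After 'push -2': [2, 2, -2]
After 'swap': [2, -2, 2]
After 'push 6': [2, -2, 2, 6]
After 'mul': [2, -2, 12]
After 'neg': [2, -2, -12]
After 'mod': [2, -2]
After 'push 3': [2, -2, 3]
After 'pick 1': [2, -2, 3, -2]
After 'drop': [2, -2, 3]
After 'push 18': [2, -2, 3, 18]
After 'push 13': [2, -2, 3, 18, 13]
After 'eq': [2, -2, 3, 0]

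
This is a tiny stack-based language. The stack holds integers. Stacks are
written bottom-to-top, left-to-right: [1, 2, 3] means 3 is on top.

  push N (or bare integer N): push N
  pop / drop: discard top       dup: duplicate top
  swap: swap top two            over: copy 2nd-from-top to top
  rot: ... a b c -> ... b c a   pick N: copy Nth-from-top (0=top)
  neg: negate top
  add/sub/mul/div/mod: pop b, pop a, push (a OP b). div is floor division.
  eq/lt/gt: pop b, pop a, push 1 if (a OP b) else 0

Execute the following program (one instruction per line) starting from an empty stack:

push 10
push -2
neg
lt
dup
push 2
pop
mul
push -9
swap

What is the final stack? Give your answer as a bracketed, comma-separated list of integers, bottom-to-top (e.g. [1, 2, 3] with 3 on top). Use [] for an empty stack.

After 'push 10': [10]
After 'push -2': [10, -2]
After 'neg': [10, 2]
After 'lt': [0]
After 'dup': [0, 0]
After 'push 2': [0, 0, 2]
After 'pop': [0, 0]
After 'mul': [0]
After 'push -9': [0, -9]
After 'swap': [-9, 0]

Answer: [-9, 0]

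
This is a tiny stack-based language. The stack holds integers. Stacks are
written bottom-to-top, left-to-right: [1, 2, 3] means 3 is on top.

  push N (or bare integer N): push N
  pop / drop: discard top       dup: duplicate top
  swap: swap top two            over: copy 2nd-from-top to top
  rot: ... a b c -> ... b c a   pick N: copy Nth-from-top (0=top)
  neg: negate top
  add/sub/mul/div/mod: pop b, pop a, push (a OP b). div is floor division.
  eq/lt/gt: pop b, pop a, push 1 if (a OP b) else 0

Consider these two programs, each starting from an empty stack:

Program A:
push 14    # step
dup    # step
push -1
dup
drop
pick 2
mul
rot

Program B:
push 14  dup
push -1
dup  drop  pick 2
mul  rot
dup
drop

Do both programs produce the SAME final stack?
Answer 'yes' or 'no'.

Answer: yes

Derivation:
Program A trace:
  After 'push 14': [14]
  After 'dup': [14, 14]
  After 'push -1': [14, 14, -1]
  After 'dup': [14, 14, -1, -1]
  After 'drop': [14, 14, -1]
  After 'pick 2': [14, 14, -1, 14]
  After 'mul': [14, 14, -14]
  After 'rot': [14, -14, 14]
Program A final stack: [14, -14, 14]

Program B trace:
  After 'push 14': [14]
  After 'dup': [14, 14]
  After 'push -1': [14, 14, -1]
  After 'dup': [14, 14, -1, -1]
  After 'drop': [14, 14, -1]
  After 'pick 2': [14, 14, -1, 14]
  After 'mul': [14, 14, -14]
  After 'rot': [14, -14, 14]
  After 'dup': [14, -14, 14, 14]
  After 'drop': [14, -14, 14]
Program B final stack: [14, -14, 14]
Same: yes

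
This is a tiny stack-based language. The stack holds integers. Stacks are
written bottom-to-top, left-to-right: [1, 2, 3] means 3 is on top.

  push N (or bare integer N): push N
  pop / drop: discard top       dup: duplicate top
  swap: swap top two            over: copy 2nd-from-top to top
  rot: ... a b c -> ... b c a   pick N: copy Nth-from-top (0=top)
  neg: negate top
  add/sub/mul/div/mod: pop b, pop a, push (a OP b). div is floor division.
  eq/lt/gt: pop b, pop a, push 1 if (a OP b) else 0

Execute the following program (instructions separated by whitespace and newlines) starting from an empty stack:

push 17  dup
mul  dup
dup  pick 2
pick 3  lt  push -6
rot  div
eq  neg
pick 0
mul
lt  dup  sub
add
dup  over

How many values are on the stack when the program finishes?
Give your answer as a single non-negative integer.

Answer: 3

Derivation:
After 'push 17': stack = [17] (depth 1)
After 'dup': stack = [17, 17] (depth 2)
After 'mul': stack = [289] (depth 1)
After 'dup': stack = [289, 289] (depth 2)
After 'dup': stack = [289, 289, 289] (depth 3)
After 'pick 2': stack = [289, 289, 289, 289] (depth 4)
After 'pick 3': stack = [289, 289, 289, 289, 289] (depth 5)
After 'lt': stack = [289, 289, 289, 0] (depth 4)
After 'push -6': stack = [289, 289, 289, 0, -6] (depth 5)
After 'rot': stack = [289, 289, 0, -6, 289] (depth 5)
  ...
After 'eq': stack = [289, 289, 0] (depth 3)
After 'neg': stack = [289, 289, 0] (depth 3)
After 'pick 0': stack = [289, 289, 0, 0] (depth 4)
After 'mul': stack = [289, 289, 0] (depth 3)
After 'lt': stack = [289, 0] (depth 2)
After 'dup': stack = [289, 0, 0] (depth 3)
After 'sub': stack = [289, 0] (depth 2)
After 'add': stack = [289] (depth 1)
After 'dup': stack = [289, 289] (depth 2)
After 'over': stack = [289, 289, 289] (depth 3)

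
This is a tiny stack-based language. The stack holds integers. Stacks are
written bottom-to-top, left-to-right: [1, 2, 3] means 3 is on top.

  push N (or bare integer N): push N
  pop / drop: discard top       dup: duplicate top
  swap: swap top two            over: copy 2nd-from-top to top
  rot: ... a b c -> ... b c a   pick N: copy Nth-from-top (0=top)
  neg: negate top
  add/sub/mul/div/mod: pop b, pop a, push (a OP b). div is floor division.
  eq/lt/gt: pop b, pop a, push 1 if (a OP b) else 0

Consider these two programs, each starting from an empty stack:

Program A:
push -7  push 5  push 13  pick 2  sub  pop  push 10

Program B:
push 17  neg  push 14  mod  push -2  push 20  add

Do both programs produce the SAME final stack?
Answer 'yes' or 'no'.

Program A trace:
  After 'push -7': [-7]
  After 'push 5': [-7, 5]
  After 'push 13': [-7, 5, 13]
  After 'pick 2': [-7, 5, 13, -7]
  After 'sub': [-7, 5, 20]
  After 'pop': [-7, 5]
  After 'push 10': [-7, 5, 10]
Program A final stack: [-7, 5, 10]

Program B trace:
  After 'push 17': [17]
  After 'neg': [-17]
  After 'push 14': [-17, 14]
  After 'mod': [11]
  After 'push -2': [11, -2]
  After 'push 20': [11, -2, 20]
  After 'add': [11, 18]
Program B final stack: [11, 18]
Same: no

Answer: no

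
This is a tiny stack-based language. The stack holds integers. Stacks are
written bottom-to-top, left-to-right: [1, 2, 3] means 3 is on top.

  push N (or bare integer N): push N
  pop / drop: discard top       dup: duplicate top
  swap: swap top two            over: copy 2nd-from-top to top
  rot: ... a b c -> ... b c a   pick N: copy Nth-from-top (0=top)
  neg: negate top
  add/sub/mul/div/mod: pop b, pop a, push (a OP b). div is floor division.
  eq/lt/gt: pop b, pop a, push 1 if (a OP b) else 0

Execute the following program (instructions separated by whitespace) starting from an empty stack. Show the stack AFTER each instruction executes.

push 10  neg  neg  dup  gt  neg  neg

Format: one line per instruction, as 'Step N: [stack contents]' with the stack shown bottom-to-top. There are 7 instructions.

Step 1: [10]
Step 2: [-10]
Step 3: [10]
Step 4: [10, 10]
Step 5: [0]
Step 6: [0]
Step 7: [0]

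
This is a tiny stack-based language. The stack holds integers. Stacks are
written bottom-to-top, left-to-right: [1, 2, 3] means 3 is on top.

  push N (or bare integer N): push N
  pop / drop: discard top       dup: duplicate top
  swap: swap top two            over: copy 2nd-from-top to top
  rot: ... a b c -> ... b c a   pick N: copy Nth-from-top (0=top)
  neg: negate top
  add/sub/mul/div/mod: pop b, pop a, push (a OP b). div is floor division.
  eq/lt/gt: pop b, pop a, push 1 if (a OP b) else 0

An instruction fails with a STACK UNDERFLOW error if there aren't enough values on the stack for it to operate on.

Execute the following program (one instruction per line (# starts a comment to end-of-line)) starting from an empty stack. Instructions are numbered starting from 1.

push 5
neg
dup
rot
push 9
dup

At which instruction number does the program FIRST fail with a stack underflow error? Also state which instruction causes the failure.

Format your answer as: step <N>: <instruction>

Answer: step 4: rot

Derivation:
Step 1 ('push 5'): stack = [5], depth = 1
Step 2 ('neg'): stack = [-5], depth = 1
Step 3 ('dup'): stack = [-5, -5], depth = 2
Step 4 ('rot'): needs 3 value(s) but depth is 2 — STACK UNDERFLOW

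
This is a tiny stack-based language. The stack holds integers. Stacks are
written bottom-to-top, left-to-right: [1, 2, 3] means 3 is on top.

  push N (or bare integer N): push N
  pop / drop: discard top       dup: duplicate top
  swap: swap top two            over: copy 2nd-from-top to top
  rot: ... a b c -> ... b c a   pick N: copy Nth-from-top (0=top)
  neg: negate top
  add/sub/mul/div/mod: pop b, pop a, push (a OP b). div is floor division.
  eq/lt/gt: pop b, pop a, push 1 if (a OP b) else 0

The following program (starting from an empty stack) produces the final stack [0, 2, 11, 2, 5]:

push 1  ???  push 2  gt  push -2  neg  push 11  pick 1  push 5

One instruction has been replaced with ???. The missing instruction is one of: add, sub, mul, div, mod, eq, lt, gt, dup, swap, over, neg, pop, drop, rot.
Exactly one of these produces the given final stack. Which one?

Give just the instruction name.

Stack before ???: [1]
Stack after ???:  [-1]
The instruction that transforms [1] -> [-1] is: neg

Answer: neg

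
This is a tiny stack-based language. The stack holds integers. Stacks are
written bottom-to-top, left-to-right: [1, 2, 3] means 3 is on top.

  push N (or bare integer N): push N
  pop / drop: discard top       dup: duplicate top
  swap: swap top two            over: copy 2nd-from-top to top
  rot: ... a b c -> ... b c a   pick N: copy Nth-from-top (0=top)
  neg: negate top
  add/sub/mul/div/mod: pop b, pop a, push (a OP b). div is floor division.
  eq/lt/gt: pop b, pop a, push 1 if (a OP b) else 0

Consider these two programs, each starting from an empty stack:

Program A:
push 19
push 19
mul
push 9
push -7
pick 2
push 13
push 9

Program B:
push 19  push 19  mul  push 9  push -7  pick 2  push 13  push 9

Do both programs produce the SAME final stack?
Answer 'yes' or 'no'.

Answer: yes

Derivation:
Program A trace:
  After 'push 19': [19]
  After 'push 19': [19, 19]
  After 'mul': [361]
  After 'push 9': [361, 9]
  After 'push -7': [361, 9, -7]
  After 'pick 2': [361, 9, -7, 361]
  After 'push 13': [361, 9, -7, 361, 13]
  After 'push 9': [361, 9, -7, 361, 13, 9]
Program A final stack: [361, 9, -7, 361, 13, 9]

Program B trace:
  After 'push 19': [19]
  After 'push 19': [19, 19]
  After 'mul': [361]
  After 'push 9': [361, 9]
  After 'push -7': [361, 9, -7]
  After 'pick 2': [361, 9, -7, 361]
  After 'push 13': [361, 9, -7, 361, 13]
  After 'push 9': [361, 9, -7, 361, 13, 9]
Program B final stack: [361, 9, -7, 361, 13, 9]
Same: yes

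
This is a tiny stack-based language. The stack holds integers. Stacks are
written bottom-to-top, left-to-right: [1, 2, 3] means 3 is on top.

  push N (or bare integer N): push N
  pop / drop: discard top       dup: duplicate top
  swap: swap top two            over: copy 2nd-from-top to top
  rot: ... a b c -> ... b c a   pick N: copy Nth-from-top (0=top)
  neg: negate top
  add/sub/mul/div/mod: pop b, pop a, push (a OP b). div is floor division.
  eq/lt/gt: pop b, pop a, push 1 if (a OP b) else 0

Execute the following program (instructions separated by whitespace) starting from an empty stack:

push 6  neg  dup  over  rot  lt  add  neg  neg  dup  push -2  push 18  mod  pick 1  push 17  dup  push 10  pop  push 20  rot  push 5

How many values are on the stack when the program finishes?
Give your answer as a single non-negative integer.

After 'push 6': stack = [6] (depth 1)
After 'neg': stack = [-6] (depth 1)
After 'dup': stack = [-6, -6] (depth 2)
After 'over': stack = [-6, -6, -6] (depth 3)
After 'rot': stack = [-6, -6, -6] (depth 3)
After 'lt': stack = [-6, 0] (depth 2)
After 'add': stack = [-6] (depth 1)
After 'neg': stack = [6] (depth 1)
After 'neg': stack = [-6] (depth 1)
After 'dup': stack = [-6, -6] (depth 2)
  ...
After 'push 18': stack = [-6, -6, -2, 18] (depth 4)
After 'mod': stack = [-6, -6, 16] (depth 3)
After 'pick 1': stack = [-6, -6, 16, -6] (depth 4)
After 'push 17': stack = [-6, -6, 16, -6, 17] (depth 5)
After 'dup': stack = [-6, -6, 16, -6, 17, 17] (depth 6)
After 'push 10': stack = [-6, -6, 16, -6, 17, 17, 10] (depth 7)
After 'pop': stack = [-6, -6, 16, -6, 17, 17] (depth 6)
After 'push 20': stack = [-6, -6, 16, -6, 17, 17, 20] (depth 7)
After 'rot': stack = [-6, -6, 16, -6, 17, 20, 17] (depth 7)
After 'push 5': stack = [-6, -6, 16, -6, 17, 20, 17, 5] (depth 8)

Answer: 8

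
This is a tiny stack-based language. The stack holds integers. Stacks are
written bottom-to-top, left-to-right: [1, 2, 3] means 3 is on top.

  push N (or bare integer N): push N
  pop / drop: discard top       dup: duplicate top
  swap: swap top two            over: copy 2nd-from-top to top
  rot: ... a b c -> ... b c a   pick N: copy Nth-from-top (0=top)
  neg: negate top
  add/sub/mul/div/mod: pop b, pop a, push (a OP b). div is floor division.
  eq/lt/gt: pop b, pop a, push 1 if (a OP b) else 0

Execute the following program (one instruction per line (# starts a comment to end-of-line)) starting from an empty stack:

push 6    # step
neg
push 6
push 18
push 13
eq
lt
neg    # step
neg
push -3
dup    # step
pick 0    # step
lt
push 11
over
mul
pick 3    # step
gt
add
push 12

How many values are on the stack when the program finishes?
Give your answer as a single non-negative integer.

After 'push 6': stack = [6] (depth 1)
After 'neg': stack = [-6] (depth 1)
After 'push 6': stack = [-6, 6] (depth 2)
After 'push 18': stack = [-6, 6, 18] (depth 3)
After 'push 13': stack = [-6, 6, 18, 13] (depth 4)
After 'eq': stack = [-6, 6, 0] (depth 3)
After 'lt': stack = [-6, 0] (depth 2)
After 'neg': stack = [-6, 0] (depth 2)
After 'neg': stack = [-6, 0] (depth 2)
After 'push -3': stack = [-6, 0, -3] (depth 3)
After 'dup': stack = [-6, 0, -3, -3] (depth 4)
After 'pick 0': stack = [-6, 0, -3, -3, -3] (depth 5)
After 'lt': stack = [-6, 0, -3, 0] (depth 4)
After 'push 11': stack = [-6, 0, -3, 0, 11] (depth 5)
After 'over': stack = [-6, 0, -3, 0, 11, 0] (depth 6)
After 'mul': stack = [-6, 0, -3, 0, 0] (depth 5)
After 'pick 3': stack = [-6, 0, -3, 0, 0, 0] (depth 6)
After 'gt': stack = [-6, 0, -3, 0, 0] (depth 5)
After 'add': stack = [-6, 0, -3, 0] (depth 4)
After 'push 12': stack = [-6, 0, -3, 0, 12] (depth 5)

Answer: 5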